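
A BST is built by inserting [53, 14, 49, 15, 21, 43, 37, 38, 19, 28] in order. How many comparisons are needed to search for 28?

Search path for 28: 53 -> 14 -> 49 -> 15 -> 21 -> 43 -> 37 -> 28
Found: True
Comparisons: 8


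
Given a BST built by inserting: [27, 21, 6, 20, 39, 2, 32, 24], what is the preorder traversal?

Tree insertion order: [27, 21, 6, 20, 39, 2, 32, 24]
Tree (level-order array): [27, 21, 39, 6, 24, 32, None, 2, 20]
Preorder traversal: [27, 21, 6, 2, 20, 24, 39, 32]


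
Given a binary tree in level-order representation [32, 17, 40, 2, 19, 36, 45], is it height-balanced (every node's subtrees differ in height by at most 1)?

Tree (level-order array): [32, 17, 40, 2, 19, 36, 45]
Definition: a tree is height-balanced if, at every node, |h(left) - h(right)| <= 1 (empty subtree has height -1).
Bottom-up per-node check:
  node 2: h_left=-1, h_right=-1, diff=0 [OK], height=0
  node 19: h_left=-1, h_right=-1, diff=0 [OK], height=0
  node 17: h_left=0, h_right=0, diff=0 [OK], height=1
  node 36: h_left=-1, h_right=-1, diff=0 [OK], height=0
  node 45: h_left=-1, h_right=-1, diff=0 [OK], height=0
  node 40: h_left=0, h_right=0, diff=0 [OK], height=1
  node 32: h_left=1, h_right=1, diff=0 [OK], height=2
All nodes satisfy the balance condition.
Result: Balanced


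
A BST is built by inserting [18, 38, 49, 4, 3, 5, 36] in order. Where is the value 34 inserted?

Starting tree (level order): [18, 4, 38, 3, 5, 36, 49]
Insertion path: 18 -> 38 -> 36
Result: insert 34 as left child of 36
Final tree (level order): [18, 4, 38, 3, 5, 36, 49, None, None, None, None, 34]


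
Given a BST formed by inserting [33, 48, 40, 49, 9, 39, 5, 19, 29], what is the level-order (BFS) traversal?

Tree insertion order: [33, 48, 40, 49, 9, 39, 5, 19, 29]
Tree (level-order array): [33, 9, 48, 5, 19, 40, 49, None, None, None, 29, 39]
BFS from the root, enqueuing left then right child of each popped node:
  queue [33] -> pop 33, enqueue [9, 48], visited so far: [33]
  queue [9, 48] -> pop 9, enqueue [5, 19], visited so far: [33, 9]
  queue [48, 5, 19] -> pop 48, enqueue [40, 49], visited so far: [33, 9, 48]
  queue [5, 19, 40, 49] -> pop 5, enqueue [none], visited so far: [33, 9, 48, 5]
  queue [19, 40, 49] -> pop 19, enqueue [29], visited so far: [33, 9, 48, 5, 19]
  queue [40, 49, 29] -> pop 40, enqueue [39], visited so far: [33, 9, 48, 5, 19, 40]
  queue [49, 29, 39] -> pop 49, enqueue [none], visited so far: [33, 9, 48, 5, 19, 40, 49]
  queue [29, 39] -> pop 29, enqueue [none], visited so far: [33, 9, 48, 5, 19, 40, 49, 29]
  queue [39] -> pop 39, enqueue [none], visited so far: [33, 9, 48, 5, 19, 40, 49, 29, 39]
Result: [33, 9, 48, 5, 19, 40, 49, 29, 39]


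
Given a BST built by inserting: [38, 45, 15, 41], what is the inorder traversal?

Tree insertion order: [38, 45, 15, 41]
Tree (level-order array): [38, 15, 45, None, None, 41]
Inorder traversal: [15, 38, 41, 45]


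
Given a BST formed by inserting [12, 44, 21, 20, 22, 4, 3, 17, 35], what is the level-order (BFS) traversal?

Tree insertion order: [12, 44, 21, 20, 22, 4, 3, 17, 35]
Tree (level-order array): [12, 4, 44, 3, None, 21, None, None, None, 20, 22, 17, None, None, 35]
BFS from the root, enqueuing left then right child of each popped node:
  queue [12] -> pop 12, enqueue [4, 44], visited so far: [12]
  queue [4, 44] -> pop 4, enqueue [3], visited so far: [12, 4]
  queue [44, 3] -> pop 44, enqueue [21], visited so far: [12, 4, 44]
  queue [3, 21] -> pop 3, enqueue [none], visited so far: [12, 4, 44, 3]
  queue [21] -> pop 21, enqueue [20, 22], visited so far: [12, 4, 44, 3, 21]
  queue [20, 22] -> pop 20, enqueue [17], visited so far: [12, 4, 44, 3, 21, 20]
  queue [22, 17] -> pop 22, enqueue [35], visited so far: [12, 4, 44, 3, 21, 20, 22]
  queue [17, 35] -> pop 17, enqueue [none], visited so far: [12, 4, 44, 3, 21, 20, 22, 17]
  queue [35] -> pop 35, enqueue [none], visited so far: [12, 4, 44, 3, 21, 20, 22, 17, 35]
Result: [12, 4, 44, 3, 21, 20, 22, 17, 35]


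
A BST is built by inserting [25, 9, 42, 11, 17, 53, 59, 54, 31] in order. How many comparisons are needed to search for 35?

Search path for 35: 25 -> 42 -> 31
Found: False
Comparisons: 3


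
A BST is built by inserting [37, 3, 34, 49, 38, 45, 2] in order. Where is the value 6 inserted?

Starting tree (level order): [37, 3, 49, 2, 34, 38, None, None, None, None, None, None, 45]
Insertion path: 37 -> 3 -> 34
Result: insert 6 as left child of 34
Final tree (level order): [37, 3, 49, 2, 34, 38, None, None, None, 6, None, None, 45]


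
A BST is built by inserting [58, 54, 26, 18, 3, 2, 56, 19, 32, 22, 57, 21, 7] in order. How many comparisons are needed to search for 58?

Search path for 58: 58
Found: True
Comparisons: 1


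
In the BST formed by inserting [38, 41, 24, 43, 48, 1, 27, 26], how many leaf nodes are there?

Tree built from: [38, 41, 24, 43, 48, 1, 27, 26]
Tree (level-order array): [38, 24, 41, 1, 27, None, 43, None, None, 26, None, None, 48]
Rule: A leaf has 0 children.
Per-node child counts:
  node 38: 2 child(ren)
  node 24: 2 child(ren)
  node 1: 0 child(ren)
  node 27: 1 child(ren)
  node 26: 0 child(ren)
  node 41: 1 child(ren)
  node 43: 1 child(ren)
  node 48: 0 child(ren)
Matching nodes: [1, 26, 48]
Count of leaf nodes: 3


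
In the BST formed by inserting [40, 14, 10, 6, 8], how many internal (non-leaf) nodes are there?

Tree built from: [40, 14, 10, 6, 8]
Tree (level-order array): [40, 14, None, 10, None, 6, None, None, 8]
Rule: An internal node has at least one child.
Per-node child counts:
  node 40: 1 child(ren)
  node 14: 1 child(ren)
  node 10: 1 child(ren)
  node 6: 1 child(ren)
  node 8: 0 child(ren)
Matching nodes: [40, 14, 10, 6]
Count of internal (non-leaf) nodes: 4


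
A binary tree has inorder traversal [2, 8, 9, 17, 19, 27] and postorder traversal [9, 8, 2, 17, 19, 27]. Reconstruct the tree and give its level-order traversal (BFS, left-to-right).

Inorder:   [2, 8, 9, 17, 19, 27]
Postorder: [9, 8, 2, 17, 19, 27]
Algorithm: postorder visits root last, so walk postorder right-to-left;
each value is the root of the current inorder slice — split it at that
value, recurse on the right subtree first, then the left.
Recursive splits:
  root=27; inorder splits into left=[2, 8, 9, 17, 19], right=[]
  root=19; inorder splits into left=[2, 8, 9, 17], right=[]
  root=17; inorder splits into left=[2, 8, 9], right=[]
  root=2; inorder splits into left=[], right=[8, 9]
  root=8; inorder splits into left=[], right=[9]
  root=9; inorder splits into left=[], right=[]
Reconstructed level-order: [27, 19, 17, 2, 8, 9]


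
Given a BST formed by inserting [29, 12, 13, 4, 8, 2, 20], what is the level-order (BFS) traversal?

Tree insertion order: [29, 12, 13, 4, 8, 2, 20]
Tree (level-order array): [29, 12, None, 4, 13, 2, 8, None, 20]
BFS from the root, enqueuing left then right child of each popped node:
  queue [29] -> pop 29, enqueue [12], visited so far: [29]
  queue [12] -> pop 12, enqueue [4, 13], visited so far: [29, 12]
  queue [4, 13] -> pop 4, enqueue [2, 8], visited so far: [29, 12, 4]
  queue [13, 2, 8] -> pop 13, enqueue [20], visited so far: [29, 12, 4, 13]
  queue [2, 8, 20] -> pop 2, enqueue [none], visited so far: [29, 12, 4, 13, 2]
  queue [8, 20] -> pop 8, enqueue [none], visited so far: [29, 12, 4, 13, 2, 8]
  queue [20] -> pop 20, enqueue [none], visited so far: [29, 12, 4, 13, 2, 8, 20]
Result: [29, 12, 4, 13, 2, 8, 20]


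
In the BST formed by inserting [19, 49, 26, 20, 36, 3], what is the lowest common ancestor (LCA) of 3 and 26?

Tree insertion order: [19, 49, 26, 20, 36, 3]
Tree (level-order array): [19, 3, 49, None, None, 26, None, 20, 36]
In a BST, the LCA of p=3, q=26 is the first node v on the
root-to-leaf path with p <= v <= q (go left if both < v, right if both > v).
Walk from root:
  at 19: 3 <= 19 <= 26, this is the LCA
LCA = 19


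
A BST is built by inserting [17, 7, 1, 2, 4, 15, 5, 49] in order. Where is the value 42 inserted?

Starting tree (level order): [17, 7, 49, 1, 15, None, None, None, 2, None, None, None, 4, None, 5]
Insertion path: 17 -> 49
Result: insert 42 as left child of 49
Final tree (level order): [17, 7, 49, 1, 15, 42, None, None, 2, None, None, None, None, None, 4, None, 5]


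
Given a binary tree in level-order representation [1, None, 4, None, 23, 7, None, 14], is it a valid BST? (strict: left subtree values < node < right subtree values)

Level-order array: [1, None, 4, None, 23, 7, None, 14]
Validate using subtree bounds (lo, hi): at each node, require lo < value < hi,
then recurse left with hi=value and right with lo=value.
Preorder trace (stopping at first violation):
  at node 1 with bounds (-inf, +inf): OK
  at node 4 with bounds (1, +inf): OK
  at node 23 with bounds (4, +inf): OK
  at node 7 with bounds (4, 23): OK
  at node 14 with bounds (4, 7): VIOLATION
Node 14 violates its bound: not (4 < 14 < 7).
Result: Not a valid BST


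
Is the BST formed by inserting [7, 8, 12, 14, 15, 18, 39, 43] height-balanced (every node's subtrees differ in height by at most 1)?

Tree (level-order array): [7, None, 8, None, 12, None, 14, None, 15, None, 18, None, 39, None, 43]
Definition: a tree is height-balanced if, at every node, |h(left) - h(right)| <= 1 (empty subtree has height -1).
Bottom-up per-node check:
  node 43: h_left=-1, h_right=-1, diff=0 [OK], height=0
  node 39: h_left=-1, h_right=0, diff=1 [OK], height=1
  node 18: h_left=-1, h_right=1, diff=2 [FAIL (|-1-1|=2 > 1)], height=2
  node 15: h_left=-1, h_right=2, diff=3 [FAIL (|-1-2|=3 > 1)], height=3
  node 14: h_left=-1, h_right=3, diff=4 [FAIL (|-1-3|=4 > 1)], height=4
  node 12: h_left=-1, h_right=4, diff=5 [FAIL (|-1-4|=5 > 1)], height=5
  node 8: h_left=-1, h_right=5, diff=6 [FAIL (|-1-5|=6 > 1)], height=6
  node 7: h_left=-1, h_right=6, diff=7 [FAIL (|-1-6|=7 > 1)], height=7
Node 18 violates the condition: |-1 - 1| = 2 > 1.
Result: Not balanced


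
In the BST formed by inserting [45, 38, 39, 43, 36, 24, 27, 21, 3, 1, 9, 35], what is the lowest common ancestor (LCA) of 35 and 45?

Tree insertion order: [45, 38, 39, 43, 36, 24, 27, 21, 3, 1, 9, 35]
Tree (level-order array): [45, 38, None, 36, 39, 24, None, None, 43, 21, 27, None, None, 3, None, None, 35, 1, 9]
In a BST, the LCA of p=35, q=45 is the first node v on the
root-to-leaf path with p <= v <= q (go left if both < v, right if both > v).
Walk from root:
  at 45: 35 <= 45 <= 45, this is the LCA
LCA = 45


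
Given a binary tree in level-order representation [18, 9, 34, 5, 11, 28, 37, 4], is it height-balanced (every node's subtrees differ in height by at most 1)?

Tree (level-order array): [18, 9, 34, 5, 11, 28, 37, 4]
Definition: a tree is height-balanced if, at every node, |h(left) - h(right)| <= 1 (empty subtree has height -1).
Bottom-up per-node check:
  node 4: h_left=-1, h_right=-1, diff=0 [OK], height=0
  node 5: h_left=0, h_right=-1, diff=1 [OK], height=1
  node 11: h_left=-1, h_right=-1, diff=0 [OK], height=0
  node 9: h_left=1, h_right=0, diff=1 [OK], height=2
  node 28: h_left=-1, h_right=-1, diff=0 [OK], height=0
  node 37: h_left=-1, h_right=-1, diff=0 [OK], height=0
  node 34: h_left=0, h_right=0, diff=0 [OK], height=1
  node 18: h_left=2, h_right=1, diff=1 [OK], height=3
All nodes satisfy the balance condition.
Result: Balanced


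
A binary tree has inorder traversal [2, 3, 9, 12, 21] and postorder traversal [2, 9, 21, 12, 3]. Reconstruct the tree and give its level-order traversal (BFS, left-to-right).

Inorder:   [2, 3, 9, 12, 21]
Postorder: [2, 9, 21, 12, 3]
Algorithm: postorder visits root last, so walk postorder right-to-left;
each value is the root of the current inorder slice — split it at that
value, recurse on the right subtree first, then the left.
Recursive splits:
  root=3; inorder splits into left=[2], right=[9, 12, 21]
  root=12; inorder splits into left=[9], right=[21]
  root=21; inorder splits into left=[], right=[]
  root=9; inorder splits into left=[], right=[]
  root=2; inorder splits into left=[], right=[]
Reconstructed level-order: [3, 2, 12, 9, 21]


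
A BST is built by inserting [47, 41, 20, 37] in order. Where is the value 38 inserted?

Starting tree (level order): [47, 41, None, 20, None, None, 37]
Insertion path: 47 -> 41 -> 20 -> 37
Result: insert 38 as right child of 37
Final tree (level order): [47, 41, None, 20, None, None, 37, None, 38]


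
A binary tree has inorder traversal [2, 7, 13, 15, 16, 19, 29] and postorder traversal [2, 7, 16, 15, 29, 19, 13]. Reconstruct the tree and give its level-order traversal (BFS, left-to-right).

Inorder:   [2, 7, 13, 15, 16, 19, 29]
Postorder: [2, 7, 16, 15, 29, 19, 13]
Algorithm: postorder visits root last, so walk postorder right-to-left;
each value is the root of the current inorder slice — split it at that
value, recurse on the right subtree first, then the left.
Recursive splits:
  root=13; inorder splits into left=[2, 7], right=[15, 16, 19, 29]
  root=19; inorder splits into left=[15, 16], right=[29]
  root=29; inorder splits into left=[], right=[]
  root=15; inorder splits into left=[], right=[16]
  root=16; inorder splits into left=[], right=[]
  root=7; inorder splits into left=[2], right=[]
  root=2; inorder splits into left=[], right=[]
Reconstructed level-order: [13, 7, 19, 2, 15, 29, 16]


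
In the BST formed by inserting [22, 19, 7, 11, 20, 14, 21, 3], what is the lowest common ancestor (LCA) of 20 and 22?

Tree insertion order: [22, 19, 7, 11, 20, 14, 21, 3]
Tree (level-order array): [22, 19, None, 7, 20, 3, 11, None, 21, None, None, None, 14]
In a BST, the LCA of p=20, q=22 is the first node v on the
root-to-leaf path with p <= v <= q (go left if both < v, right if both > v).
Walk from root:
  at 22: 20 <= 22 <= 22, this is the LCA
LCA = 22


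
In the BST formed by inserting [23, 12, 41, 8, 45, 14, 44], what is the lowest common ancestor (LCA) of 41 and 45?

Tree insertion order: [23, 12, 41, 8, 45, 14, 44]
Tree (level-order array): [23, 12, 41, 8, 14, None, 45, None, None, None, None, 44]
In a BST, the LCA of p=41, q=45 is the first node v on the
root-to-leaf path with p <= v <= q (go left if both < v, right if both > v).
Walk from root:
  at 23: both 41 and 45 > 23, go right
  at 41: 41 <= 41 <= 45, this is the LCA
LCA = 41


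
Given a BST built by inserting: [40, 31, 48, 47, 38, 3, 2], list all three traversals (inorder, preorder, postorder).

Tree insertion order: [40, 31, 48, 47, 38, 3, 2]
Tree (level-order array): [40, 31, 48, 3, 38, 47, None, 2]
Inorder (L, root, R): [2, 3, 31, 38, 40, 47, 48]
Preorder (root, L, R): [40, 31, 3, 2, 38, 48, 47]
Postorder (L, R, root): [2, 3, 38, 31, 47, 48, 40]


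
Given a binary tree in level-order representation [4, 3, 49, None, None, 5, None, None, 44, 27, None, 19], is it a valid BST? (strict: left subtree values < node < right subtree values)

Level-order array: [4, 3, 49, None, None, 5, None, None, 44, 27, None, 19]
Validate using subtree bounds (lo, hi): at each node, require lo < value < hi,
then recurse left with hi=value and right with lo=value.
Preorder trace (stopping at first violation):
  at node 4 with bounds (-inf, +inf): OK
  at node 3 with bounds (-inf, 4): OK
  at node 49 with bounds (4, +inf): OK
  at node 5 with bounds (4, 49): OK
  at node 44 with bounds (5, 49): OK
  at node 27 with bounds (5, 44): OK
  at node 19 with bounds (5, 27): OK
No violation found at any node.
Result: Valid BST


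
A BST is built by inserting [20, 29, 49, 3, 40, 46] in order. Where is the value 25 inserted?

Starting tree (level order): [20, 3, 29, None, None, None, 49, 40, None, None, 46]
Insertion path: 20 -> 29
Result: insert 25 as left child of 29
Final tree (level order): [20, 3, 29, None, None, 25, 49, None, None, 40, None, None, 46]


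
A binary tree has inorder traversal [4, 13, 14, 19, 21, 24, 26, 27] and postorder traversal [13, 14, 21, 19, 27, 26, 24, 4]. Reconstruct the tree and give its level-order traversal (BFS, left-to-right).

Inorder:   [4, 13, 14, 19, 21, 24, 26, 27]
Postorder: [13, 14, 21, 19, 27, 26, 24, 4]
Algorithm: postorder visits root last, so walk postorder right-to-left;
each value is the root of the current inorder slice — split it at that
value, recurse on the right subtree first, then the left.
Recursive splits:
  root=4; inorder splits into left=[], right=[13, 14, 19, 21, 24, 26, 27]
  root=24; inorder splits into left=[13, 14, 19, 21], right=[26, 27]
  root=26; inorder splits into left=[], right=[27]
  root=27; inorder splits into left=[], right=[]
  root=19; inorder splits into left=[13, 14], right=[21]
  root=21; inorder splits into left=[], right=[]
  root=14; inorder splits into left=[13], right=[]
  root=13; inorder splits into left=[], right=[]
Reconstructed level-order: [4, 24, 19, 26, 14, 21, 27, 13]


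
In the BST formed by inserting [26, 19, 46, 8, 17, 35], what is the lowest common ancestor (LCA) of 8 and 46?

Tree insertion order: [26, 19, 46, 8, 17, 35]
Tree (level-order array): [26, 19, 46, 8, None, 35, None, None, 17]
In a BST, the LCA of p=8, q=46 is the first node v on the
root-to-leaf path with p <= v <= q (go left if both < v, right if both > v).
Walk from root:
  at 26: 8 <= 26 <= 46, this is the LCA
LCA = 26


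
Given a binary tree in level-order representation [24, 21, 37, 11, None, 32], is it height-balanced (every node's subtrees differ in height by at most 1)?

Tree (level-order array): [24, 21, 37, 11, None, 32]
Definition: a tree is height-balanced if, at every node, |h(left) - h(right)| <= 1 (empty subtree has height -1).
Bottom-up per-node check:
  node 11: h_left=-1, h_right=-1, diff=0 [OK], height=0
  node 21: h_left=0, h_right=-1, diff=1 [OK], height=1
  node 32: h_left=-1, h_right=-1, diff=0 [OK], height=0
  node 37: h_left=0, h_right=-1, diff=1 [OK], height=1
  node 24: h_left=1, h_right=1, diff=0 [OK], height=2
All nodes satisfy the balance condition.
Result: Balanced


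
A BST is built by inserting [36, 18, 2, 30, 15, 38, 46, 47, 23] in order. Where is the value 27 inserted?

Starting tree (level order): [36, 18, 38, 2, 30, None, 46, None, 15, 23, None, None, 47]
Insertion path: 36 -> 18 -> 30 -> 23
Result: insert 27 as right child of 23
Final tree (level order): [36, 18, 38, 2, 30, None, 46, None, 15, 23, None, None, 47, None, None, None, 27]


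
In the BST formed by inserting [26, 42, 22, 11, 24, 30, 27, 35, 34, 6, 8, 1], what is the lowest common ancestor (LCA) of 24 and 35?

Tree insertion order: [26, 42, 22, 11, 24, 30, 27, 35, 34, 6, 8, 1]
Tree (level-order array): [26, 22, 42, 11, 24, 30, None, 6, None, None, None, 27, 35, 1, 8, None, None, 34]
In a BST, the LCA of p=24, q=35 is the first node v on the
root-to-leaf path with p <= v <= q (go left if both < v, right if both > v).
Walk from root:
  at 26: 24 <= 26 <= 35, this is the LCA
LCA = 26


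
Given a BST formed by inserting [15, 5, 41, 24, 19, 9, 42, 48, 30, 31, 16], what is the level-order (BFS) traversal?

Tree insertion order: [15, 5, 41, 24, 19, 9, 42, 48, 30, 31, 16]
Tree (level-order array): [15, 5, 41, None, 9, 24, 42, None, None, 19, 30, None, 48, 16, None, None, 31]
BFS from the root, enqueuing left then right child of each popped node:
  queue [15] -> pop 15, enqueue [5, 41], visited so far: [15]
  queue [5, 41] -> pop 5, enqueue [9], visited so far: [15, 5]
  queue [41, 9] -> pop 41, enqueue [24, 42], visited so far: [15, 5, 41]
  queue [9, 24, 42] -> pop 9, enqueue [none], visited so far: [15, 5, 41, 9]
  queue [24, 42] -> pop 24, enqueue [19, 30], visited so far: [15, 5, 41, 9, 24]
  queue [42, 19, 30] -> pop 42, enqueue [48], visited so far: [15, 5, 41, 9, 24, 42]
  queue [19, 30, 48] -> pop 19, enqueue [16], visited so far: [15, 5, 41, 9, 24, 42, 19]
  queue [30, 48, 16] -> pop 30, enqueue [31], visited so far: [15, 5, 41, 9, 24, 42, 19, 30]
  queue [48, 16, 31] -> pop 48, enqueue [none], visited so far: [15, 5, 41, 9, 24, 42, 19, 30, 48]
  queue [16, 31] -> pop 16, enqueue [none], visited so far: [15, 5, 41, 9, 24, 42, 19, 30, 48, 16]
  queue [31] -> pop 31, enqueue [none], visited so far: [15, 5, 41, 9, 24, 42, 19, 30, 48, 16, 31]
Result: [15, 5, 41, 9, 24, 42, 19, 30, 48, 16, 31]


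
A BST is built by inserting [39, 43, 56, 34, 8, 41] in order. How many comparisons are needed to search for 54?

Search path for 54: 39 -> 43 -> 56
Found: False
Comparisons: 3


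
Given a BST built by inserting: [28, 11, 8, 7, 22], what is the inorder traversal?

Tree insertion order: [28, 11, 8, 7, 22]
Tree (level-order array): [28, 11, None, 8, 22, 7]
Inorder traversal: [7, 8, 11, 22, 28]


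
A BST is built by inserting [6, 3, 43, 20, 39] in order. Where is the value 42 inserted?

Starting tree (level order): [6, 3, 43, None, None, 20, None, None, 39]
Insertion path: 6 -> 43 -> 20 -> 39
Result: insert 42 as right child of 39
Final tree (level order): [6, 3, 43, None, None, 20, None, None, 39, None, 42]


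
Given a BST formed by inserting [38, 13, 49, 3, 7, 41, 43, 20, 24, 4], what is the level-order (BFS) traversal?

Tree insertion order: [38, 13, 49, 3, 7, 41, 43, 20, 24, 4]
Tree (level-order array): [38, 13, 49, 3, 20, 41, None, None, 7, None, 24, None, 43, 4]
BFS from the root, enqueuing left then right child of each popped node:
  queue [38] -> pop 38, enqueue [13, 49], visited so far: [38]
  queue [13, 49] -> pop 13, enqueue [3, 20], visited so far: [38, 13]
  queue [49, 3, 20] -> pop 49, enqueue [41], visited so far: [38, 13, 49]
  queue [3, 20, 41] -> pop 3, enqueue [7], visited so far: [38, 13, 49, 3]
  queue [20, 41, 7] -> pop 20, enqueue [24], visited so far: [38, 13, 49, 3, 20]
  queue [41, 7, 24] -> pop 41, enqueue [43], visited so far: [38, 13, 49, 3, 20, 41]
  queue [7, 24, 43] -> pop 7, enqueue [4], visited so far: [38, 13, 49, 3, 20, 41, 7]
  queue [24, 43, 4] -> pop 24, enqueue [none], visited so far: [38, 13, 49, 3, 20, 41, 7, 24]
  queue [43, 4] -> pop 43, enqueue [none], visited so far: [38, 13, 49, 3, 20, 41, 7, 24, 43]
  queue [4] -> pop 4, enqueue [none], visited so far: [38, 13, 49, 3, 20, 41, 7, 24, 43, 4]
Result: [38, 13, 49, 3, 20, 41, 7, 24, 43, 4]


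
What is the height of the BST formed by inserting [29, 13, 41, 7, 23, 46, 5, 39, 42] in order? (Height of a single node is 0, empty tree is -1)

Insertion order: [29, 13, 41, 7, 23, 46, 5, 39, 42]
Tree (level-order array): [29, 13, 41, 7, 23, 39, 46, 5, None, None, None, None, None, 42]
Compute height bottom-up (empty subtree = -1):
  height(5) = 1 + max(-1, -1) = 0
  height(7) = 1 + max(0, -1) = 1
  height(23) = 1 + max(-1, -1) = 0
  height(13) = 1 + max(1, 0) = 2
  height(39) = 1 + max(-1, -1) = 0
  height(42) = 1 + max(-1, -1) = 0
  height(46) = 1 + max(0, -1) = 1
  height(41) = 1 + max(0, 1) = 2
  height(29) = 1 + max(2, 2) = 3
Height = 3


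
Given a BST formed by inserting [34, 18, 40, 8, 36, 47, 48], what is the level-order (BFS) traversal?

Tree insertion order: [34, 18, 40, 8, 36, 47, 48]
Tree (level-order array): [34, 18, 40, 8, None, 36, 47, None, None, None, None, None, 48]
BFS from the root, enqueuing left then right child of each popped node:
  queue [34] -> pop 34, enqueue [18, 40], visited so far: [34]
  queue [18, 40] -> pop 18, enqueue [8], visited so far: [34, 18]
  queue [40, 8] -> pop 40, enqueue [36, 47], visited so far: [34, 18, 40]
  queue [8, 36, 47] -> pop 8, enqueue [none], visited so far: [34, 18, 40, 8]
  queue [36, 47] -> pop 36, enqueue [none], visited so far: [34, 18, 40, 8, 36]
  queue [47] -> pop 47, enqueue [48], visited so far: [34, 18, 40, 8, 36, 47]
  queue [48] -> pop 48, enqueue [none], visited so far: [34, 18, 40, 8, 36, 47, 48]
Result: [34, 18, 40, 8, 36, 47, 48]


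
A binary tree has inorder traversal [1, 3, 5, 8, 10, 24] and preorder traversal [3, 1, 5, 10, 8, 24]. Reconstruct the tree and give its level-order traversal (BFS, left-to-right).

Inorder:  [1, 3, 5, 8, 10, 24]
Preorder: [3, 1, 5, 10, 8, 24]
Algorithm: preorder visits root first, so consume preorder in order;
for each root, split the current inorder slice at that value into
left-subtree inorder and right-subtree inorder, then recurse.
Recursive splits:
  root=3; inorder splits into left=[1], right=[5, 8, 10, 24]
  root=1; inorder splits into left=[], right=[]
  root=5; inorder splits into left=[], right=[8, 10, 24]
  root=10; inorder splits into left=[8], right=[24]
  root=8; inorder splits into left=[], right=[]
  root=24; inorder splits into left=[], right=[]
Reconstructed level-order: [3, 1, 5, 10, 8, 24]


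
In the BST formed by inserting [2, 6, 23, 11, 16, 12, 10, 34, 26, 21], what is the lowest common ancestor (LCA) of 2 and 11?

Tree insertion order: [2, 6, 23, 11, 16, 12, 10, 34, 26, 21]
Tree (level-order array): [2, None, 6, None, 23, 11, 34, 10, 16, 26, None, None, None, 12, 21]
In a BST, the LCA of p=2, q=11 is the first node v on the
root-to-leaf path with p <= v <= q (go left if both < v, right if both > v).
Walk from root:
  at 2: 2 <= 2 <= 11, this is the LCA
LCA = 2


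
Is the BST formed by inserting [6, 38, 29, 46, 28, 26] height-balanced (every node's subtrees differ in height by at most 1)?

Tree (level-order array): [6, None, 38, 29, 46, 28, None, None, None, 26]
Definition: a tree is height-balanced if, at every node, |h(left) - h(right)| <= 1 (empty subtree has height -1).
Bottom-up per-node check:
  node 26: h_left=-1, h_right=-1, diff=0 [OK], height=0
  node 28: h_left=0, h_right=-1, diff=1 [OK], height=1
  node 29: h_left=1, h_right=-1, diff=2 [FAIL (|1--1|=2 > 1)], height=2
  node 46: h_left=-1, h_right=-1, diff=0 [OK], height=0
  node 38: h_left=2, h_right=0, diff=2 [FAIL (|2-0|=2 > 1)], height=3
  node 6: h_left=-1, h_right=3, diff=4 [FAIL (|-1-3|=4 > 1)], height=4
Node 29 violates the condition: |1 - -1| = 2 > 1.
Result: Not balanced


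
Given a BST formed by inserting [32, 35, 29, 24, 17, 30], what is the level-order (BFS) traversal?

Tree insertion order: [32, 35, 29, 24, 17, 30]
Tree (level-order array): [32, 29, 35, 24, 30, None, None, 17]
BFS from the root, enqueuing left then right child of each popped node:
  queue [32] -> pop 32, enqueue [29, 35], visited so far: [32]
  queue [29, 35] -> pop 29, enqueue [24, 30], visited so far: [32, 29]
  queue [35, 24, 30] -> pop 35, enqueue [none], visited so far: [32, 29, 35]
  queue [24, 30] -> pop 24, enqueue [17], visited so far: [32, 29, 35, 24]
  queue [30, 17] -> pop 30, enqueue [none], visited so far: [32, 29, 35, 24, 30]
  queue [17] -> pop 17, enqueue [none], visited so far: [32, 29, 35, 24, 30, 17]
Result: [32, 29, 35, 24, 30, 17]


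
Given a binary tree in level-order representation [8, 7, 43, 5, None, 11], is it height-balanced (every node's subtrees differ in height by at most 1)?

Tree (level-order array): [8, 7, 43, 5, None, 11]
Definition: a tree is height-balanced if, at every node, |h(left) - h(right)| <= 1 (empty subtree has height -1).
Bottom-up per-node check:
  node 5: h_left=-1, h_right=-1, diff=0 [OK], height=0
  node 7: h_left=0, h_right=-1, diff=1 [OK], height=1
  node 11: h_left=-1, h_right=-1, diff=0 [OK], height=0
  node 43: h_left=0, h_right=-1, diff=1 [OK], height=1
  node 8: h_left=1, h_right=1, diff=0 [OK], height=2
All nodes satisfy the balance condition.
Result: Balanced


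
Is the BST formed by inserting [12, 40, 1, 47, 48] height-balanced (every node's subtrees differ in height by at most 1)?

Tree (level-order array): [12, 1, 40, None, None, None, 47, None, 48]
Definition: a tree is height-balanced if, at every node, |h(left) - h(right)| <= 1 (empty subtree has height -1).
Bottom-up per-node check:
  node 1: h_left=-1, h_right=-1, diff=0 [OK], height=0
  node 48: h_left=-1, h_right=-1, diff=0 [OK], height=0
  node 47: h_left=-1, h_right=0, diff=1 [OK], height=1
  node 40: h_left=-1, h_right=1, diff=2 [FAIL (|-1-1|=2 > 1)], height=2
  node 12: h_left=0, h_right=2, diff=2 [FAIL (|0-2|=2 > 1)], height=3
Node 40 violates the condition: |-1 - 1| = 2 > 1.
Result: Not balanced


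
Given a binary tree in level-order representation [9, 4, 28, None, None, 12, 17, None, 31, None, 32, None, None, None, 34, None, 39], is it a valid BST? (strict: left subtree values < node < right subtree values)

Level-order array: [9, 4, 28, None, None, 12, 17, None, 31, None, 32, None, None, None, 34, None, 39]
Validate using subtree bounds (lo, hi): at each node, require lo < value < hi,
then recurse left with hi=value and right with lo=value.
Preorder trace (stopping at first violation):
  at node 9 with bounds (-inf, +inf): OK
  at node 4 with bounds (-inf, 9): OK
  at node 28 with bounds (9, +inf): OK
  at node 12 with bounds (9, 28): OK
  at node 31 with bounds (12, 28): VIOLATION
Node 31 violates its bound: not (12 < 31 < 28).
Result: Not a valid BST


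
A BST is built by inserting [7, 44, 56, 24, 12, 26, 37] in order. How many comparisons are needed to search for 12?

Search path for 12: 7 -> 44 -> 24 -> 12
Found: True
Comparisons: 4


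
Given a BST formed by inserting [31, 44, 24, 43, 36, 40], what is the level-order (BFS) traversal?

Tree insertion order: [31, 44, 24, 43, 36, 40]
Tree (level-order array): [31, 24, 44, None, None, 43, None, 36, None, None, 40]
BFS from the root, enqueuing left then right child of each popped node:
  queue [31] -> pop 31, enqueue [24, 44], visited so far: [31]
  queue [24, 44] -> pop 24, enqueue [none], visited so far: [31, 24]
  queue [44] -> pop 44, enqueue [43], visited so far: [31, 24, 44]
  queue [43] -> pop 43, enqueue [36], visited so far: [31, 24, 44, 43]
  queue [36] -> pop 36, enqueue [40], visited so far: [31, 24, 44, 43, 36]
  queue [40] -> pop 40, enqueue [none], visited so far: [31, 24, 44, 43, 36, 40]
Result: [31, 24, 44, 43, 36, 40]


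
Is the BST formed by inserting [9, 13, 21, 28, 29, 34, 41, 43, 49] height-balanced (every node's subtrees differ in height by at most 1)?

Tree (level-order array): [9, None, 13, None, 21, None, 28, None, 29, None, 34, None, 41, None, 43, None, 49]
Definition: a tree is height-balanced if, at every node, |h(left) - h(right)| <= 1 (empty subtree has height -1).
Bottom-up per-node check:
  node 49: h_left=-1, h_right=-1, diff=0 [OK], height=0
  node 43: h_left=-1, h_right=0, diff=1 [OK], height=1
  node 41: h_left=-1, h_right=1, diff=2 [FAIL (|-1-1|=2 > 1)], height=2
  node 34: h_left=-1, h_right=2, diff=3 [FAIL (|-1-2|=3 > 1)], height=3
  node 29: h_left=-1, h_right=3, diff=4 [FAIL (|-1-3|=4 > 1)], height=4
  node 28: h_left=-1, h_right=4, diff=5 [FAIL (|-1-4|=5 > 1)], height=5
  node 21: h_left=-1, h_right=5, diff=6 [FAIL (|-1-5|=6 > 1)], height=6
  node 13: h_left=-1, h_right=6, diff=7 [FAIL (|-1-6|=7 > 1)], height=7
  node 9: h_left=-1, h_right=7, diff=8 [FAIL (|-1-7|=8 > 1)], height=8
Node 41 violates the condition: |-1 - 1| = 2 > 1.
Result: Not balanced


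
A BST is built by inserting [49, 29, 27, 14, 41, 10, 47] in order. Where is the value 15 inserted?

Starting tree (level order): [49, 29, None, 27, 41, 14, None, None, 47, 10]
Insertion path: 49 -> 29 -> 27 -> 14
Result: insert 15 as right child of 14
Final tree (level order): [49, 29, None, 27, 41, 14, None, None, 47, 10, 15]


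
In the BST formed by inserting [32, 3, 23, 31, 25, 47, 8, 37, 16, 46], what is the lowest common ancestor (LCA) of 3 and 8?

Tree insertion order: [32, 3, 23, 31, 25, 47, 8, 37, 16, 46]
Tree (level-order array): [32, 3, 47, None, 23, 37, None, 8, 31, None, 46, None, 16, 25]
In a BST, the LCA of p=3, q=8 is the first node v on the
root-to-leaf path with p <= v <= q (go left if both < v, right if both > v).
Walk from root:
  at 32: both 3 and 8 < 32, go left
  at 3: 3 <= 3 <= 8, this is the LCA
LCA = 3


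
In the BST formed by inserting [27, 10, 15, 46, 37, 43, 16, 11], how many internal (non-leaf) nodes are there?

Tree built from: [27, 10, 15, 46, 37, 43, 16, 11]
Tree (level-order array): [27, 10, 46, None, 15, 37, None, 11, 16, None, 43]
Rule: An internal node has at least one child.
Per-node child counts:
  node 27: 2 child(ren)
  node 10: 1 child(ren)
  node 15: 2 child(ren)
  node 11: 0 child(ren)
  node 16: 0 child(ren)
  node 46: 1 child(ren)
  node 37: 1 child(ren)
  node 43: 0 child(ren)
Matching nodes: [27, 10, 15, 46, 37]
Count of internal (non-leaf) nodes: 5


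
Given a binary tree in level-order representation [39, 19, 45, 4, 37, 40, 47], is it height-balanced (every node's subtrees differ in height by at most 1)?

Tree (level-order array): [39, 19, 45, 4, 37, 40, 47]
Definition: a tree is height-balanced if, at every node, |h(left) - h(right)| <= 1 (empty subtree has height -1).
Bottom-up per-node check:
  node 4: h_left=-1, h_right=-1, diff=0 [OK], height=0
  node 37: h_left=-1, h_right=-1, diff=0 [OK], height=0
  node 19: h_left=0, h_right=0, diff=0 [OK], height=1
  node 40: h_left=-1, h_right=-1, diff=0 [OK], height=0
  node 47: h_left=-1, h_right=-1, diff=0 [OK], height=0
  node 45: h_left=0, h_right=0, diff=0 [OK], height=1
  node 39: h_left=1, h_right=1, diff=0 [OK], height=2
All nodes satisfy the balance condition.
Result: Balanced


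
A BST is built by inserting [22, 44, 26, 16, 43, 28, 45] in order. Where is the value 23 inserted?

Starting tree (level order): [22, 16, 44, None, None, 26, 45, None, 43, None, None, 28]
Insertion path: 22 -> 44 -> 26
Result: insert 23 as left child of 26
Final tree (level order): [22, 16, 44, None, None, 26, 45, 23, 43, None, None, None, None, 28]


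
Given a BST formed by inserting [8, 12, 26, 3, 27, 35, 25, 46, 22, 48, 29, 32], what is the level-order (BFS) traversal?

Tree insertion order: [8, 12, 26, 3, 27, 35, 25, 46, 22, 48, 29, 32]
Tree (level-order array): [8, 3, 12, None, None, None, 26, 25, 27, 22, None, None, 35, None, None, 29, 46, None, 32, None, 48]
BFS from the root, enqueuing left then right child of each popped node:
  queue [8] -> pop 8, enqueue [3, 12], visited so far: [8]
  queue [3, 12] -> pop 3, enqueue [none], visited so far: [8, 3]
  queue [12] -> pop 12, enqueue [26], visited so far: [8, 3, 12]
  queue [26] -> pop 26, enqueue [25, 27], visited so far: [8, 3, 12, 26]
  queue [25, 27] -> pop 25, enqueue [22], visited so far: [8, 3, 12, 26, 25]
  queue [27, 22] -> pop 27, enqueue [35], visited so far: [8, 3, 12, 26, 25, 27]
  queue [22, 35] -> pop 22, enqueue [none], visited so far: [8, 3, 12, 26, 25, 27, 22]
  queue [35] -> pop 35, enqueue [29, 46], visited so far: [8, 3, 12, 26, 25, 27, 22, 35]
  queue [29, 46] -> pop 29, enqueue [32], visited so far: [8, 3, 12, 26, 25, 27, 22, 35, 29]
  queue [46, 32] -> pop 46, enqueue [48], visited so far: [8, 3, 12, 26, 25, 27, 22, 35, 29, 46]
  queue [32, 48] -> pop 32, enqueue [none], visited so far: [8, 3, 12, 26, 25, 27, 22, 35, 29, 46, 32]
  queue [48] -> pop 48, enqueue [none], visited so far: [8, 3, 12, 26, 25, 27, 22, 35, 29, 46, 32, 48]
Result: [8, 3, 12, 26, 25, 27, 22, 35, 29, 46, 32, 48]


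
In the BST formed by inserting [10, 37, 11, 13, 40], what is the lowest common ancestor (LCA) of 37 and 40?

Tree insertion order: [10, 37, 11, 13, 40]
Tree (level-order array): [10, None, 37, 11, 40, None, 13]
In a BST, the LCA of p=37, q=40 is the first node v on the
root-to-leaf path with p <= v <= q (go left if both < v, right if both > v).
Walk from root:
  at 10: both 37 and 40 > 10, go right
  at 37: 37 <= 37 <= 40, this is the LCA
LCA = 37


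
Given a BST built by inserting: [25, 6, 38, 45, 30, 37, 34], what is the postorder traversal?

Tree insertion order: [25, 6, 38, 45, 30, 37, 34]
Tree (level-order array): [25, 6, 38, None, None, 30, 45, None, 37, None, None, 34]
Postorder traversal: [6, 34, 37, 30, 45, 38, 25]


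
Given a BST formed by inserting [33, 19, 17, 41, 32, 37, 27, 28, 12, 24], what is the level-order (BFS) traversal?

Tree insertion order: [33, 19, 17, 41, 32, 37, 27, 28, 12, 24]
Tree (level-order array): [33, 19, 41, 17, 32, 37, None, 12, None, 27, None, None, None, None, None, 24, 28]
BFS from the root, enqueuing left then right child of each popped node:
  queue [33] -> pop 33, enqueue [19, 41], visited so far: [33]
  queue [19, 41] -> pop 19, enqueue [17, 32], visited so far: [33, 19]
  queue [41, 17, 32] -> pop 41, enqueue [37], visited so far: [33, 19, 41]
  queue [17, 32, 37] -> pop 17, enqueue [12], visited so far: [33, 19, 41, 17]
  queue [32, 37, 12] -> pop 32, enqueue [27], visited so far: [33, 19, 41, 17, 32]
  queue [37, 12, 27] -> pop 37, enqueue [none], visited so far: [33, 19, 41, 17, 32, 37]
  queue [12, 27] -> pop 12, enqueue [none], visited so far: [33, 19, 41, 17, 32, 37, 12]
  queue [27] -> pop 27, enqueue [24, 28], visited so far: [33, 19, 41, 17, 32, 37, 12, 27]
  queue [24, 28] -> pop 24, enqueue [none], visited so far: [33, 19, 41, 17, 32, 37, 12, 27, 24]
  queue [28] -> pop 28, enqueue [none], visited so far: [33, 19, 41, 17, 32, 37, 12, 27, 24, 28]
Result: [33, 19, 41, 17, 32, 37, 12, 27, 24, 28]


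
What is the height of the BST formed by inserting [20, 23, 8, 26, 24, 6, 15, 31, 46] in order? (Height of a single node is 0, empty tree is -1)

Insertion order: [20, 23, 8, 26, 24, 6, 15, 31, 46]
Tree (level-order array): [20, 8, 23, 6, 15, None, 26, None, None, None, None, 24, 31, None, None, None, 46]
Compute height bottom-up (empty subtree = -1):
  height(6) = 1 + max(-1, -1) = 0
  height(15) = 1 + max(-1, -1) = 0
  height(8) = 1 + max(0, 0) = 1
  height(24) = 1 + max(-1, -1) = 0
  height(46) = 1 + max(-1, -1) = 0
  height(31) = 1 + max(-1, 0) = 1
  height(26) = 1 + max(0, 1) = 2
  height(23) = 1 + max(-1, 2) = 3
  height(20) = 1 + max(1, 3) = 4
Height = 4


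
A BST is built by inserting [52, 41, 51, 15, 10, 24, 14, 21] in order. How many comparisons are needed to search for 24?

Search path for 24: 52 -> 41 -> 15 -> 24
Found: True
Comparisons: 4


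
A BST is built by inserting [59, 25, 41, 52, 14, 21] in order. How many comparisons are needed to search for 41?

Search path for 41: 59 -> 25 -> 41
Found: True
Comparisons: 3


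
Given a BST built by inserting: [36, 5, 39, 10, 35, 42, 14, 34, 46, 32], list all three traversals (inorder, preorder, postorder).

Tree insertion order: [36, 5, 39, 10, 35, 42, 14, 34, 46, 32]
Tree (level-order array): [36, 5, 39, None, 10, None, 42, None, 35, None, 46, 14, None, None, None, None, 34, 32]
Inorder (L, root, R): [5, 10, 14, 32, 34, 35, 36, 39, 42, 46]
Preorder (root, L, R): [36, 5, 10, 35, 14, 34, 32, 39, 42, 46]
Postorder (L, R, root): [32, 34, 14, 35, 10, 5, 46, 42, 39, 36]


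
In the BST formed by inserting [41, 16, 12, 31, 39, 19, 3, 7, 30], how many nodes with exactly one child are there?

Tree built from: [41, 16, 12, 31, 39, 19, 3, 7, 30]
Tree (level-order array): [41, 16, None, 12, 31, 3, None, 19, 39, None, 7, None, 30]
Rule: These are nodes with exactly 1 non-null child.
Per-node child counts:
  node 41: 1 child(ren)
  node 16: 2 child(ren)
  node 12: 1 child(ren)
  node 3: 1 child(ren)
  node 7: 0 child(ren)
  node 31: 2 child(ren)
  node 19: 1 child(ren)
  node 30: 0 child(ren)
  node 39: 0 child(ren)
Matching nodes: [41, 12, 3, 19]
Count of nodes with exactly one child: 4


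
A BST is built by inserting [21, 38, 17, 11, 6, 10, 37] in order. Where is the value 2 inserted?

Starting tree (level order): [21, 17, 38, 11, None, 37, None, 6, None, None, None, None, 10]
Insertion path: 21 -> 17 -> 11 -> 6
Result: insert 2 as left child of 6
Final tree (level order): [21, 17, 38, 11, None, 37, None, 6, None, None, None, 2, 10]


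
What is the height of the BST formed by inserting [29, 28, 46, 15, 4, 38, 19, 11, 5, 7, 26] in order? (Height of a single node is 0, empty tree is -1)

Insertion order: [29, 28, 46, 15, 4, 38, 19, 11, 5, 7, 26]
Tree (level-order array): [29, 28, 46, 15, None, 38, None, 4, 19, None, None, None, 11, None, 26, 5, None, None, None, None, 7]
Compute height bottom-up (empty subtree = -1):
  height(7) = 1 + max(-1, -1) = 0
  height(5) = 1 + max(-1, 0) = 1
  height(11) = 1 + max(1, -1) = 2
  height(4) = 1 + max(-1, 2) = 3
  height(26) = 1 + max(-1, -1) = 0
  height(19) = 1 + max(-1, 0) = 1
  height(15) = 1 + max(3, 1) = 4
  height(28) = 1 + max(4, -1) = 5
  height(38) = 1 + max(-1, -1) = 0
  height(46) = 1 + max(0, -1) = 1
  height(29) = 1 + max(5, 1) = 6
Height = 6


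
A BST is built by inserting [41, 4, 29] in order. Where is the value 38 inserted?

Starting tree (level order): [41, 4, None, None, 29]
Insertion path: 41 -> 4 -> 29
Result: insert 38 as right child of 29
Final tree (level order): [41, 4, None, None, 29, None, 38]
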